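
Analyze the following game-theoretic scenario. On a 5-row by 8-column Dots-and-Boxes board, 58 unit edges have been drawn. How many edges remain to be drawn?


Grid: 5 x 8 boxes, i.e. 6 rows and 9 columns of dots.
Horizontal edges: (rows + 1) * cols = 6 * 8 = 48
Vertical edges: rows * (cols + 1) = 5 * 9 = 45
Total edges: 48 + 45 = 93
Edges drawn: 58
Remaining: 93 - 58 = 35

35


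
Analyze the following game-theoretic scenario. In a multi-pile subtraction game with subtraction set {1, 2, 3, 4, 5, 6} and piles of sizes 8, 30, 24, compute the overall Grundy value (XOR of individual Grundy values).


Subtraction set: {1, 2, 3, 4, 5, 6}
For this subtraction set, G(n) = n mod 7 (period = max + 1 = 7).
Pile 1 (size 8): G(8) = 8 mod 7 = 1
Pile 2 (size 30): G(30) = 30 mod 7 = 2
Pile 3 (size 24): G(24) = 24 mod 7 = 3
Total Grundy value = XOR of all: 1 XOR 2 XOR 3 = 0

0


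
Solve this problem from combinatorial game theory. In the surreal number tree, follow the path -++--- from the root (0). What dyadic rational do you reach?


Sign expansion: -++---
Rule: track bounds (lo, hi), initially (-inf, +inf). On '+', the current value becomes lo and we move to the simplest number in (value, hi): value + 1 if hi = +inf, otherwise the midpoint (value + hi)/2. On '-', the current value becomes hi and we move to value - 1 if lo = -inf, otherwise the midpoint (lo + value)/2.
Start at 0.
Step 1: sign = -, move left. Bounds: (-inf, 0). Value = -1
Step 2: sign = +, move right. Bounds: (-1, 0). Value = -1/2
Step 3: sign = +, move right. Bounds: (-1/2, 0). Value = -1/4
Step 4: sign = -, move left. Bounds: (-1/2, -1/4). Value = -3/8
Step 5: sign = -, move left. Bounds: (-1/2, -3/8). Value = -7/16
Step 6: sign = -, move left. Bounds: (-1/2, -7/16). Value = -15/32
The surreal number with sign expansion -++--- is -15/32.

-15/32


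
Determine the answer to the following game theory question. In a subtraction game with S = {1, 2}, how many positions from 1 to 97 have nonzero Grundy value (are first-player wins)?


Subtraction set S = {1, 2}, so G(n) = n mod 3.
G(n) = 0 when n is a multiple of 3.
Multiples of 3 in [1, 97]: 32
N-positions (nonzero Grundy) = 97 - 32 = 65

65


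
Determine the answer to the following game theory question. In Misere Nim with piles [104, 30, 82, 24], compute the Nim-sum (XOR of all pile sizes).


We need the XOR (exclusive or) of all pile sizes.
After XOR-ing pile 1 (size 104): 0 XOR 104 = 104
After XOR-ing pile 2 (size 30): 104 XOR 30 = 118
After XOR-ing pile 3 (size 82): 118 XOR 82 = 36
After XOR-ing pile 4 (size 24): 36 XOR 24 = 60
The Nim-value of this position is 60.

60


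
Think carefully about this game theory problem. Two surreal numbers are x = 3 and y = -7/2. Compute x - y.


x = 3, y = -7/2
Converting to common denominator: 2
x = 6/2, y = -7/2
x - y = 3 - -7/2 = 13/2

13/2


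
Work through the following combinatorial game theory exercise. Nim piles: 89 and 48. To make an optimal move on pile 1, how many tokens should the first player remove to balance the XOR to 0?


Piles: 89 and 48
Current XOR: 89 XOR 48 = 105 (non-zero, so this is an N-position).
To make the XOR zero, we need to find a move that balances the piles.
For pile 1 (size 89): target = 89 XOR 105 = 48
We reduce pile 1 from 89 to 48.
Tokens removed: 89 - 48 = 41
Verification: 48 XOR 48 = 0

41


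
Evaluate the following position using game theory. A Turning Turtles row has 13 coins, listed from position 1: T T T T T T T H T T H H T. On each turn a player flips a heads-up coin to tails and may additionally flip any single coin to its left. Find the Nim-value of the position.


Coins: T T T T T T T H T T H H T
Key fact: a single head at position k behaves exactly like a Nim heap of size k (turning it to T and optionally flipping a coin at j < k corresponds to moving the heap from k to j, or to 0), and heads combine as a disjunctive sum (two heads at the same place would cancel, matching j XOR j = 0). So the Nim-value is the XOR of the 1-indexed positions of the heads.
Face-up positions (1-indexed): [8, 11, 12]
XOR 0 with 8: 0 XOR 8 = 8
XOR 8 with 11: 8 XOR 11 = 3
XOR 3 with 12: 3 XOR 12 = 15
Nim-value = 15

15


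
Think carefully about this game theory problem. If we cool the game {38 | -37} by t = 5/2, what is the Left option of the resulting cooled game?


Original game: {38 | -37} (a switch {a | b} with a > b).
Cooling by t (for t below the temperature (a - b)/2 = 75/2) taxes each move by t: {a | b} cooled by t is {a - t | b + t}.
Cooling amount: t = 5/2
Cooled Left option: 38 - 5/2 = 71/2
Cooled Right option: -37 + 5/2 = -69/2
Cooled game: {71/2 | -69/2}
Left option = 71/2

71/2


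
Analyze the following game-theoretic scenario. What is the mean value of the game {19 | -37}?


Game = {19 | -37}, a switch {a | b} with numbers a > b.
Its thermograph has left wall a - t and right wall b + t, which meet at t = (a - b)/2, where both equal (a + b)/2. So the mast (mean value) is at (a + b)/2.
Mean = (19 + (-37))/2 = -18/2 = -9

-9


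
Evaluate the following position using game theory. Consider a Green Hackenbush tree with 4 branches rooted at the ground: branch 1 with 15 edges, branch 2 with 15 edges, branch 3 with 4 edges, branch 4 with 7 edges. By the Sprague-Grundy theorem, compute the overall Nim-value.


The tree has 4 branches from the ground vertex.
In Green Hackenbush, the Nim-value of a simple path of length k is k.
Branch 1: length 15, Nim-value = 15
Branch 2: length 15, Nim-value = 15
Branch 3: length 4, Nim-value = 4
Branch 4: length 7, Nim-value = 7
Total Nim-value = XOR of all branch values:
0 XOR 15 = 15
15 XOR 15 = 0
0 XOR 4 = 4
4 XOR 7 = 3
Nim-value of the tree = 3

3


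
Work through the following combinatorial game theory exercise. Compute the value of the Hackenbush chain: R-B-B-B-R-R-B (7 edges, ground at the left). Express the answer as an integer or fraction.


Edges (from ground): R-B-B-B-R-R-B
By Berlekamp's sign-expansion rule, a Blue-Red Hackenbush stalk has the value of the surreal number whose sign sequence is the edge sequence with B -> + and R -> -.
Sign sequence: -+++--+
Trace the sign expansion in the surreal number tree, starting from 0:
Edge 1: R (sign -) -> bounds (-inf, 0), value = -1
Edge 2: B (sign +) -> bounds (-1, 0), value = -1/2
Edge 3: B (sign +) -> bounds (-1/2, 0), value = -1/4
Edge 4: B (sign +) -> bounds (-1/4, 0), value = -1/8
Edge 5: R (sign -) -> bounds (-1/4, -1/8), value = -3/16
Edge 6: R (sign -) -> bounds (-1/4, -3/16), value = -7/32
Edge 7: B (sign +) -> bounds (-7/32, -3/16), value = -13/64
Game value = -13/64

-13/64


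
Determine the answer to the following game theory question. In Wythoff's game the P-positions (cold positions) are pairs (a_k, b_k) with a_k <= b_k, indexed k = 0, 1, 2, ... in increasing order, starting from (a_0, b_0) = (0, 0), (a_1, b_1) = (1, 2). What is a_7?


By Wythoff's theorem, a_k = floor(k * phi) and b_k = floor(k * phi^2) = a_k + k, where phi = (1 + sqrt(5))/2 is the golden ratio.
phi = (1 + sqrt(5))/2 = 1.618034
k = 7
k * phi = 7 * 1.618034 = 11.326238
a_7 = floor(k * phi) = 11

11


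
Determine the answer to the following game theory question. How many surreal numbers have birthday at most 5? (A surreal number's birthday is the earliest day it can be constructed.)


Day 0: {|} = 0 is born. Count = 1.
Day n: the number of surreal numbers born by day n is 2^(n+1) - 1.
By day 0: 2^1 - 1 = 1
By day 1: 2^2 - 1 = 3
By day 2: 2^3 - 1 = 7
By day 3: 2^4 - 1 = 15
By day 4: 2^5 - 1 = 31
By day 5: 2^6 - 1 = 63
By day 5: 63 surreal numbers.

63


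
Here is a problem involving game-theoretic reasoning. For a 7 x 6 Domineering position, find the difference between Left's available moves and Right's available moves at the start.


Board is 7 x 6 (rows x cols).
Left (vertical) placements: (rows-1) * cols = 6 * 6 = 36
Right (horizontal) placements: rows * (cols-1) = 7 * 5 = 35
Advantage = Left - Right = 36 - 35 = 1

1


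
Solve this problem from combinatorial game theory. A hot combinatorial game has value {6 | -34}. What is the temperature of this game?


The game is {6 | -34}, a switch {a | b} with numbers a > b.
Cooling {a | b} by t gives {a - t | b + t}, which stops being hot when a - t = b + t, i.e. at t = (a - b)/2. So the temperature of a switch is (a - b)/2.
Temperature = (Left option - Right option) / 2
= (6 - (-34)) / 2
= 40 / 2
= 20

20


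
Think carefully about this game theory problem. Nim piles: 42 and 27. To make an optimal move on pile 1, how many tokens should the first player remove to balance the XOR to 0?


Piles: 42 and 27
Current XOR: 42 XOR 27 = 49 (non-zero, so this is an N-position).
To make the XOR zero, we need to find a move that balances the piles.
For pile 1 (size 42): target = 42 XOR 49 = 27
We reduce pile 1 from 42 to 27.
Tokens removed: 42 - 27 = 15
Verification: 27 XOR 27 = 0

15


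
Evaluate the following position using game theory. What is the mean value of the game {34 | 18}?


Game = {34 | 18}, a switch {a | b} with numbers a > b.
Its thermograph has left wall a - t and right wall b + t, which meet at t = (a - b)/2, where both equal (a + b)/2. So the mast (mean value) is at (a + b)/2.
Mean = (34 + (18))/2 = 52/2 = 26

26


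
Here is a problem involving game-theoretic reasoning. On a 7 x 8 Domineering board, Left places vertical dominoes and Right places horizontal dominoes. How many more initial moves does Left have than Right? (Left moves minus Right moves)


Board is 7 x 8 (rows x cols).
Left (vertical) placements: (rows-1) * cols = 6 * 8 = 48
Right (horizontal) placements: rows * (cols-1) = 7 * 7 = 49
Advantage = Left - Right = 48 - 49 = -1

-1


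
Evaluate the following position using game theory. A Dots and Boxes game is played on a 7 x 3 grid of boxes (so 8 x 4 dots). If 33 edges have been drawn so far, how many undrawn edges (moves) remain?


Grid: 7 x 3 boxes, i.e. 8 rows and 4 columns of dots.
Horizontal edges: (rows + 1) * cols = 8 * 3 = 24
Vertical edges: rows * (cols + 1) = 7 * 4 = 28
Total edges: 24 + 28 = 52
Edges drawn: 33
Remaining: 52 - 33 = 19

19


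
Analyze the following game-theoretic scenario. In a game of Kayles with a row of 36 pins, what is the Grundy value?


Kayles: a move removes 1 or 2 adjacent pins from a contiguous row.
Removing pins from a row of k leaves two independent rows (a, b) with a + b = k - 1 (one pin) or a + b = k - 2 (two pins); an end removal gives a = 0.
By Sprague-Grundy, G(k) = mex{ G(a) XOR G(b) } over all these splits. G(0) = 0.
G(1): splits (0,0):0^0=0 -> mex({0}) = 1
G(2): splits (0,1):0^1=1 (0,0):0^0=0 -> mex({0, 1}) = 2
G(3): splits (0,2):0^2=2 (1,1):1^1=0 (0,1):0^1=1 -> mex({0, 1, 2}) = 3
G(4): splits (0,3):0^3=3 (1,2):1^2=3 (0,2):0^2=2 (1,1):1^1=0 -> mex({0, 2, 3}) = 1
G(5): splits (0,4):0^1=1 (1,3):1^3=2 (2,2):2^2=0 (0,3):0^3=3 (1,2):1^2=3 -> mex({0, 1, 2, 3}) = 4
G(6) = mex({0, 1, 2, 4}) = 3
G(7) = mex({0, 1, 3, 4, 5}) = 2
G(8) = mex({0, 2, 3, 5, 6}) = 1
G(9) = mex({0, 1, 2, 3, 6, 7}) = 4
G(10) = mex({0, 1, 3, 4, 5, 7}) = 2
G(11) = mex({0, 1, 2, 3, 4, 5}) = 6
G(12) = mex({0, 1, 2, 3, 5, 6, 7}) = 4
G(13) = mex({0, 2, 3, 4, 6, 7}) = 1
G(14) = mex({0, 1, 4, 5, 6, 7}) = 2
G(15) = mex({0, 1, 2, 3, 4, 5, 6}) = 7
G(16) = mex({0, 2, 3, 5, 6, 7}) = 1
G(17) = mex({0, 1, 2, 3, 5, 6, 7}) = 4
G(18) = mex({0, 1, 2, 4, 5, 6}) = 3
G(19) = mex({0, 1, 3, 4, 5, 7}) = 2
G(20) = mex({0, 2, 3, 4, 5, 6, 7}) = 1
G(21) = mex({0, 1, 2, 3, 5, 6, 7}) = 4
G(22) = mex({0, 1, 2, 3, 4, 5, 7}) = 6
G(23) = mex({0, 1, 2, 3, 4, 5, 6}) = 7
G(24) = mex({0, 1, 2, 3, 5, 6, 7}) = 4
G(25) = mex({0, 2, 3, 4, 6, 7}) = 1
G(26) = mex({0, 1, 3, 4, 5, 6, 7}) = 2
G(27) = mex({0, 1, 2, 3, 4, 5, 6, 7}) = 8
G(28) = mex({0, 1, 2, 3, 4, 6, 7, 8}) = 5
G(29) = mex({0, 1, 2, 3, 5, 6, 7, 8, 9}) = 4
G(30) = mex({0, 1, 2, 3, 4, 5, 6, 9, 10}) = 7
G(31) = mex({0, 1, 3, 4, 5, 7, 10, 11}) = 2
G(32) = mex({0, 2, 3, 4, 5, 6, 7, 9, 11}) = 1
G(33) = mex({0, 1, 2, 3, 4, 5, 6, 7, 9, 12}) = 8
G(34) = mex({0, 1, 2, 3, 4, 5, 7, 8, 11, 12}) = 6
G(35) = mex({0, 1, 2, 3, 4, 5, 6, 8, 9, 10, 11}) = 7
G(36) = mex({0, 1, 2, 3, 5, 6, 7, 9, 10}) = 4
Therefore G(36) = 4.

4


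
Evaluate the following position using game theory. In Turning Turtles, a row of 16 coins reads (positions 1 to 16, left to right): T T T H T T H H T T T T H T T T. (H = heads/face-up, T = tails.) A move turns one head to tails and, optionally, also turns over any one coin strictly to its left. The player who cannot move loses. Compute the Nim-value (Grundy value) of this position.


Coins: T T T H T T H H T T T T H T T T
Key fact: a single head at position k behaves exactly like a Nim heap of size k (turning it to T and optionally flipping a coin at j < k corresponds to moving the heap from k to j, or to 0), and heads combine as a disjunctive sum (two heads at the same place would cancel, matching j XOR j = 0). So the Nim-value is the XOR of the 1-indexed positions of the heads.
Face-up positions (1-indexed): [4, 7, 8, 13]
XOR 0 with 4: 0 XOR 4 = 4
XOR 4 with 7: 4 XOR 7 = 3
XOR 3 with 8: 3 XOR 8 = 11
XOR 11 with 13: 11 XOR 13 = 6
Nim-value = 6

6


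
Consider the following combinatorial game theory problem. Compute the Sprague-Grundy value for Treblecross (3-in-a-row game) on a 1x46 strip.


Treblecross: place X on empty cells; 3-in-a-row wins.
Playing within two cells of an existing X lets the opponent win at once, so sensible play treats the cells i-2..i+2 around each X as dead. The player left with no safe cell loses, so this is a normal-play take-away game on strips of safe cells.
Placing X at cell i (0-indexed) of a strip of k safe cells leaves independent strips of sizes max(0, i-2) and max(0, k-i-3). Hence G(k) = mex{ G(max(0,i-2)) XOR G(max(0,k-i-3)) : 0 <= i < k }, with G(0) = 0.
G(1): splits (0,0):0^0=0 -> mex({0}) = 1
G(2): splits (0,0):0^0=0 -> mex({0}) = 1
G(3): splits (0,0):0^0=0 -> mex({0}) = 1
G(4): splits (0,1):0^1=1 (0,0):0^0=0 -> mex({0, 1}) = 2
G(5): splits (0,2):0^1=1 (0,1):0^1=1 (0,0):0^0=0 -> mex({0, 1}) = 2
G(6) = mex({1}) = 0
G(7) = mex({0, 1, 2}) = 3
G(8) = mex({0, 1, 2}) = 3
G(9) = mex({0, 2}) = 1
G(10) = mex({0, 2, 3}) = 1
G(11) = mex({0, 3}) = 1
G(12) = mex({1, 3}) = 0
G(13) = mex({0, 1, 2, 3}) = 4
G(14) = mex({0, 1, 2}) = 3
G(15) = mex({0, 1, 2}) = 3
G(16) = mex({0, 1, 2, 4}) = 3
G(17) = mex({0, 1, 3, 4}) = 2
G(18) = mex({0, 1, 3, 4}) = 2
G(19) = mex({0, 1, 3, 5}) = 2
G(20) = mex({0, 1, 2, 3, 5}) = 4
G(21) = mex({0, 1, 2, 3, 5}) = 4
G(22) = mex({1, 2, 6}) = 0
G(23) = mex({0, 1, 2, 3, 4, 6}) = 5
G(24) = mex({0, 1, 2, 3, 4}) = 5
G(25) = mex({0, 1, 3, 4, 7}) = 2
G(26) = mex({0, 1, 3, 4, 5, 7}) = 2
G(27) = mex({0, 1, 3, 5}) = 2
G(28) = mex({0, 1, 2, 5}) = 3
G(29) = mex({0, 1, 2, 4, 5, 6}) = 3
G(30) = mex({1, 2, 4, 6}) = 0
G(31) = mex({0, 1, 2, 3, 4, 6}) = 5
G(32) = mex({1, 2, 3, 4, 7}) = 0
G(33) = mex({0, 3, 7}) = 1
G(34) = mex({0, 2, 3, 5, 7}) = 1
G(35) = mex({0, 2, 3, 5, 6}) = 1
G(36) = mex({0, 1, 2, 5, 6}) = 3
G(37) = mex({0, 1, 2, 4, 5, 6}) = 3
G(38) = mex({0, 1, 2, 4}) = 3
G(39) = mex({0, 1, 2, 3, 4, 7}) = 5
G(40) = mex({0, 1, 2, 3, 4, 5, 7}) = 6
G(41) = mex({0, 1, 2, 3, 5, 7}) = 4
G(42) = mex({0, 1, 2, 3, 5, 6, 7}) = 4
G(43) = mex({0, 2, 3, 5, 6}) = 1
G(44) = mex({1, 2, 3, 4, 5, 6}) = 0
G(45) = mex({0, 1, 2, 3, 4, 6, 7}) = 5
G(46) = mex({0, 1, 2, 3, 4, 7}) = 5
Therefore G(46) = 5.

5


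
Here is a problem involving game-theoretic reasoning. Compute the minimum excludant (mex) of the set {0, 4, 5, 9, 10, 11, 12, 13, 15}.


Set = {0, 4, 5, 9, 10, 11, 12, 13, 15}
0 is in the set.
1 is NOT in the set. This is the mex.
mex = 1

1


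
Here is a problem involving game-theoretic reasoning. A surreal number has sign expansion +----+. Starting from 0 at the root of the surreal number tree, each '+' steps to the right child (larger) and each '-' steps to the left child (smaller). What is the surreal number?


Sign expansion: +----+
Rule: track bounds (lo, hi), initially (-inf, +inf). On '+', the current value becomes lo and we move to the simplest number in (value, hi): value + 1 if hi = +inf, otherwise the midpoint (value + hi)/2. On '-', the current value becomes hi and we move to value - 1 if lo = -inf, otherwise the midpoint (lo + value)/2.
Start at 0.
Step 1: sign = +, move right. Bounds: (0, +inf). Value = 1
Step 2: sign = -, move left. Bounds: (0, 1). Value = 1/2
Step 3: sign = -, move left. Bounds: (0, 1/2). Value = 1/4
Step 4: sign = -, move left. Bounds: (0, 1/4). Value = 1/8
Step 5: sign = -, move left. Bounds: (0, 1/8). Value = 1/16
Step 6: sign = +, move right. Bounds: (1/16, 1/8). Value = 3/32
The surreal number with sign expansion +----+ is 3/32.

3/32


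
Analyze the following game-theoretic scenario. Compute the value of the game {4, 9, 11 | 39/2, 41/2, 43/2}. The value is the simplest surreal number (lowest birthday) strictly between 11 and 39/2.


Left options: {4, 9, 11}, max = 11
Right options: {39/2, 41/2, 43/2}, min = 39/2
All options are numbers and max(Left) < min(Right), so by the simplicity theorem the value is the simplest (earliest-born) number strictly between 11 and 39/2.
Integers 12 through 19 all lie strictly between 11 and 39/2.
Among integers, the simplest (lowest birthday = smallest |n|; 0 is born on day 0, +-n on day n) is 12.
No non-integer in the interval can be simpler: if x is a non-integer in the interval, then floor(x) or ceil(x) also lies in the interval (the interval contains an integer), and both are proper prefixes of x's sign expansion, i.e. born earlier. So the game value is 12.
Game value = 12

12


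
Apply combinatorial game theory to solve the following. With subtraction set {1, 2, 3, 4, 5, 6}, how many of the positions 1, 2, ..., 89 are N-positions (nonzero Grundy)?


Subtraction set S = {1, 2, 3, 4, 5, 6}, so G(n) = n mod 7.
G(n) = 0 when n is a multiple of 7.
Multiples of 7 in [1, 89]: 12
N-positions (nonzero Grundy) = 89 - 12 = 77

77


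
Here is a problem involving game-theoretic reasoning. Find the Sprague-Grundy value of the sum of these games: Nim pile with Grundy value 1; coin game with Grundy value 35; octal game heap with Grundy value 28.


By the Sprague-Grundy theorem, the Grundy value of a sum of games is the XOR of individual Grundy values.
Nim pile: Grundy value = 1. Running XOR: 0 XOR 1 = 1
coin game: Grundy value = 35. Running XOR: 1 XOR 35 = 34
octal game heap: Grundy value = 28. Running XOR: 34 XOR 28 = 62
The combined Grundy value is 62.

62


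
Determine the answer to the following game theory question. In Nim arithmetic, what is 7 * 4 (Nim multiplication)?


Nim multiplication is bilinear over XOR: (u XOR v) * w = (u*w) XOR (v*w).
So we split each operand into its bit components and XOR the pairwise Nim products.
7 = 1 + 2 + 4 (as XOR of powers of 2).
4 = 4 (as XOR of powers of 2).
Using the standard Nim-product table on single bits:
  2*2 = 3,   2*4 = 8,   2*8 = 12,
  4*4 = 6,   4*8 = 11,  8*8 = 13,
and  1*x = x (identity), k*l = l*k (commutative).
Pairwise Nim products:
  1 * 4 = 4
  2 * 4 = 8
  4 * 4 = 6
XOR them: 4 XOR 8 XOR 6 = 10.
Result: 7 * 4 = 10 (in Nim).

10


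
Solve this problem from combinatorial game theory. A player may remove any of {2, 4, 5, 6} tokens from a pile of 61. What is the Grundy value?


The subtraction set is S = {2, 4, 5, 6}.
G(k) = mex{ G(k - s) : s in S, s <= k }. We compute iteratively: G(0) = 0.
G(1) = mex({}) = 0
G(2) = mex({0}) = 1
G(3) = mex({0}) = 1
G(4) = mex({0, 1}) = 2
G(5) = mex({0, 1}) = 2
G(6) = mex({0, 1, 2}) = 3
G(7) = mex({0, 1, 2}) = 3
G(8) = mex({1, 2, 3}) = 0
G(9) = mex({1, 2, 3}) = 0
G(10) = mex({0, 2, 3}) = 1
G(11) = mex({0, 2, 3}) = 1
G(12) = mex({0, 1, 3}) = 2
G(13) = mex({0, 1, 3}) = 2
Observe that G(8)..G(13) = 0, 0, 1, 1, 2, 2 repeats G(0)..G(5) = 0, 0, 1, 1, 2, 2.
For k >= max(S) = 6, G(k) is determined by the previous 6 values G(k-6)..G(k-1); a window of 6 consecutive values has recurred shifted by 8, so by induction G(k + 8) = G(k) for all k >= 0: the sequence is periodic from the start with period 8.
One period: G(0..7) = 0, 0, 1, 1, 2, 2, 3, 3.
61 mod 8 = 5, so G(61) = G(5) = 2.

2


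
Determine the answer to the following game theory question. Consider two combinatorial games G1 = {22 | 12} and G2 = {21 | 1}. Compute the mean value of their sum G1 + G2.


G1 = {22 | 12}, G2 = {21 | 1}
Each is a switch {a | b} with numbers a > b; its mean value is (a + b)/2, and mean value is additive over game sums: m(G1 + G2) = m(G1) + m(G2).
Mean of G1 = (22 + (12))/2 = 34/2 = 17
Mean of G2 = (21 + (1))/2 = 22/2 = 11
Mean of G1 + G2 = 17 + 11 = 28

28


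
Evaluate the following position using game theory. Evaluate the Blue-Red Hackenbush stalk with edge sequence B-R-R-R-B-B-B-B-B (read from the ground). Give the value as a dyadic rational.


Edges (from ground): B-R-R-R-B-B-B-B-B
By Berlekamp's sign-expansion rule, a Blue-Red Hackenbush stalk has the value of the surreal number whose sign sequence is the edge sequence with B -> + and R -> -.
Sign sequence: +---+++++
Trace the sign expansion in the surreal number tree, starting from 0:
Edge 1: B (sign +) -> bounds (0, +inf), value = 1
Edge 2: R (sign -) -> bounds (0, 1), value = 1/2
Edge 3: R (sign -) -> bounds (0, 1/2), value = 1/4
Edge 4: R (sign -) -> bounds (0, 1/4), value = 1/8
Edge 5: B (sign +) -> bounds (1/8, 1/4), value = 3/16
Edge 6: B (sign +) -> bounds (3/16, 1/4), value = 7/32
Edge 7: B (sign +) -> bounds (7/32, 1/4), value = 15/64
Edge 8: B (sign +) -> bounds (15/64, 1/4), value = 31/128
Edge 9: B (sign +) -> bounds (31/128, 1/4), value = 63/256
Game value = 63/256

63/256


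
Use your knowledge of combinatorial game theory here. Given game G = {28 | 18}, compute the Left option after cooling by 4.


Original game: {28 | 18} (a switch {a | b} with a > b).
Cooling by t (for t below the temperature (a - b)/2 = 5) taxes each move by t: {a | b} cooled by t is {a - t | b + t}.
Cooling amount: t = 4
Cooled Left option: 28 - 4 = 24
Cooled Right option: 18 + 4 = 22
Cooled game: {24 | 22}
Left option = 24

24


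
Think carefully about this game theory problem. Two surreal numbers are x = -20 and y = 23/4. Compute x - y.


x = -20, y = 23/4
Converting to common denominator: 4
x = -80/4, y = 23/4
x - y = -20 - 23/4 = -103/4

-103/4


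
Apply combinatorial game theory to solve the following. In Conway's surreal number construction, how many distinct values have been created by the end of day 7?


Day 0: {|} = 0 is born. Count = 1.
Day n: the number of surreal numbers born by day n is 2^(n+1) - 1.
By day 0: 2^1 - 1 = 1
By day 1: 2^2 - 1 = 3
By day 2: 2^3 - 1 = 7
By day 3: 2^4 - 1 = 15
By day 4: 2^5 - 1 = 31
By day 5: 2^6 - 1 = 63
By day 6: 2^7 - 1 = 127
By day 7: 2^8 - 1 = 255
By day 7: 255 surreal numbers.

255


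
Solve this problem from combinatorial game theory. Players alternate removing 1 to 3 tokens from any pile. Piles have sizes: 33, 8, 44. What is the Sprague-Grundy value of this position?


Subtraction set: {1, 2, 3}
For this subtraction set, G(n) = n mod 4 (period = max + 1 = 4).
Pile 1 (size 33): G(33) = 33 mod 4 = 1
Pile 2 (size 8): G(8) = 8 mod 4 = 0
Pile 3 (size 44): G(44) = 44 mod 4 = 0
Total Grundy value = XOR of all: 1 XOR 0 XOR 0 = 1

1


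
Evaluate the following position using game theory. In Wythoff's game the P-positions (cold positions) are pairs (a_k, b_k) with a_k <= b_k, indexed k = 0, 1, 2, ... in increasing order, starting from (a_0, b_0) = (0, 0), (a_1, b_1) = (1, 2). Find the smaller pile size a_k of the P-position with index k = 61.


By Wythoff's theorem, a_k = floor(k * phi) and b_k = floor(k * phi^2) = a_k + k, where phi = (1 + sqrt(5))/2 is the golden ratio.
phi = (1 + sqrt(5))/2 = 1.618034
k = 61
k * phi = 61 * 1.618034 = 98.700073
a_61 = floor(k * phi) = 98

98


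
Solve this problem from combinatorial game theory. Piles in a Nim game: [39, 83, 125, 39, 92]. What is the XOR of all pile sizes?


We need the XOR (exclusive or) of all pile sizes.
After XOR-ing pile 1 (size 39): 0 XOR 39 = 39
After XOR-ing pile 2 (size 83): 39 XOR 83 = 116
After XOR-ing pile 3 (size 125): 116 XOR 125 = 9
After XOR-ing pile 4 (size 39): 9 XOR 39 = 46
After XOR-ing pile 5 (size 92): 46 XOR 92 = 114
The Nim-value of this position is 114.

114


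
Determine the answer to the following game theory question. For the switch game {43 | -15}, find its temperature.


The game is {43 | -15}, a switch {a | b} with numbers a > b.
Cooling {a | b} by t gives {a - t | b + t}, which stops being hot when a - t = b + t, i.e. at t = (a - b)/2. So the temperature of a switch is (a - b)/2.
Temperature = (Left option - Right option) / 2
= (43 - (-15)) / 2
= 58 / 2
= 29

29


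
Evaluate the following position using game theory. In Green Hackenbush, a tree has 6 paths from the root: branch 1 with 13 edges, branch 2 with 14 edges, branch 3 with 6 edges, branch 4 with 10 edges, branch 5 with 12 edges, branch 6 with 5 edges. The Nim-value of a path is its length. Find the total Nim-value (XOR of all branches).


The tree has 6 branches from the ground vertex.
In Green Hackenbush, the Nim-value of a simple path of length k is k.
Branch 1: length 13, Nim-value = 13
Branch 2: length 14, Nim-value = 14
Branch 3: length 6, Nim-value = 6
Branch 4: length 10, Nim-value = 10
Branch 5: length 12, Nim-value = 12
Branch 6: length 5, Nim-value = 5
Total Nim-value = XOR of all branch values:
0 XOR 13 = 13
13 XOR 14 = 3
3 XOR 6 = 5
5 XOR 10 = 15
15 XOR 12 = 3
3 XOR 5 = 6
Nim-value of the tree = 6

6


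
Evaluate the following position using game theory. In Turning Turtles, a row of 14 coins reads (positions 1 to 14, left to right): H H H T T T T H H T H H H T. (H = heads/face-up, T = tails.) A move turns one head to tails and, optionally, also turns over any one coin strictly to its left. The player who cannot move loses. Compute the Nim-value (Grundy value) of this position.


Coins: H H H T T T T H H T H H H T
Key fact: a single head at position k behaves exactly like a Nim heap of size k (turning it to T and optionally flipping a coin at j < k corresponds to moving the heap from k to j, or to 0), and heads combine as a disjunctive sum (two heads at the same place would cancel, matching j XOR j = 0). So the Nim-value is the XOR of the 1-indexed positions of the heads.
Face-up positions (1-indexed): [1, 2, 3, 8, 9, 11, 12, 13]
XOR 0 with 1: 0 XOR 1 = 1
XOR 1 with 2: 1 XOR 2 = 3
XOR 3 with 3: 3 XOR 3 = 0
XOR 0 with 8: 0 XOR 8 = 8
XOR 8 with 9: 8 XOR 9 = 1
XOR 1 with 11: 1 XOR 11 = 10
XOR 10 with 12: 10 XOR 12 = 6
XOR 6 with 13: 6 XOR 13 = 11
Nim-value = 11

11


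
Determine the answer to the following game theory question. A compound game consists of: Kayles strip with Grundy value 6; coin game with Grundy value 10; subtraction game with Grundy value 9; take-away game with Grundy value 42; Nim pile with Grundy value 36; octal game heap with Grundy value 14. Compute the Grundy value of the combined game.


By the Sprague-Grundy theorem, the Grundy value of a sum of games is the XOR of individual Grundy values.
Kayles strip: Grundy value = 6. Running XOR: 0 XOR 6 = 6
coin game: Grundy value = 10. Running XOR: 6 XOR 10 = 12
subtraction game: Grundy value = 9. Running XOR: 12 XOR 9 = 5
take-away game: Grundy value = 42. Running XOR: 5 XOR 42 = 47
Nim pile: Grundy value = 36. Running XOR: 47 XOR 36 = 11
octal game heap: Grundy value = 14. Running XOR: 11 XOR 14 = 5
The combined Grundy value is 5.

5


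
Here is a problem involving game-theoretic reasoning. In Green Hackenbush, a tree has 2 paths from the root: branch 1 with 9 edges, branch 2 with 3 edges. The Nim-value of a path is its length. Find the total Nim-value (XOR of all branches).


The tree has 2 branches from the ground vertex.
In Green Hackenbush, the Nim-value of a simple path of length k is k.
Branch 1: length 9, Nim-value = 9
Branch 2: length 3, Nim-value = 3
Total Nim-value = XOR of all branch values:
0 XOR 9 = 9
9 XOR 3 = 10
Nim-value of the tree = 10

10


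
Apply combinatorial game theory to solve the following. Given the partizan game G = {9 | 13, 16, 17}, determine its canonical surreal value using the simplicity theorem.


Left options: {9}, max = 9
Right options: {13, 16, 17}, min = 13
All options are numbers and max(Left) < min(Right), so by the simplicity theorem the value is the simplest (earliest-born) number strictly between 9 and 13.
Integers 10 through 12 all lie strictly between 9 and 13.
Among integers, the simplest (lowest birthday = smallest |n|; 0 is born on day 0, +-n on day n) is 10.
No non-integer in the interval can be simpler: if x is a non-integer in the interval, then floor(x) or ceil(x) also lies in the interval (the interval contains an integer), and both are proper prefixes of x's sign expansion, i.e. born earlier. So the game value is 10.
Game value = 10

10


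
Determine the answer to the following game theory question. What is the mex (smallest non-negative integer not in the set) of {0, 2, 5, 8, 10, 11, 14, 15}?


Set = {0, 2, 5, 8, 10, 11, 14, 15}
0 is in the set.
1 is NOT in the set. This is the mex.
mex = 1

1


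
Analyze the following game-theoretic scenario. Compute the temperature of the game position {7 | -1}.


The game is {7 | -1}, a switch {a | b} with numbers a > b.
Cooling {a | b} by t gives {a - t | b + t}, which stops being hot when a - t = b + t, i.e. at t = (a - b)/2. So the temperature of a switch is (a - b)/2.
Temperature = (Left option - Right option) / 2
= (7 - (-1)) / 2
= 8 / 2
= 4

4


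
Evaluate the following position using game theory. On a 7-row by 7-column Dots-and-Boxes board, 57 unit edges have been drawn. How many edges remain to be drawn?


Grid: 7 x 7 boxes, i.e. 8 rows and 8 columns of dots.
Horizontal edges: (rows + 1) * cols = 8 * 7 = 56
Vertical edges: rows * (cols + 1) = 7 * 8 = 56
Total edges: 56 + 56 = 112
Edges drawn: 57
Remaining: 112 - 57 = 55

55


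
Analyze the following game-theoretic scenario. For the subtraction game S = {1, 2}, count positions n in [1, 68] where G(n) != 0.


Subtraction set S = {1, 2}, so G(n) = n mod 3.
G(n) = 0 when n is a multiple of 3.
Multiples of 3 in [1, 68]: 22
N-positions (nonzero Grundy) = 68 - 22 = 46

46


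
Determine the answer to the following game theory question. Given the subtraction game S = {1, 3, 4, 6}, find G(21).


The subtraction set is S = {1, 3, 4, 6}.
G(k) = mex{ G(k - s) : s in S, s <= k }. We compute iteratively: G(0) = 0.
G(1) = mex({0}) = 1
G(2) = mex({1}) = 0
G(3) = mex({0}) = 1
G(4) = mex({0, 1}) = 2
G(5) = mex({0, 1, 2}) = 3
G(6) = mex({0, 1, 3}) = 2
G(7) = mex({1, 2}) = 0
G(8) = mex({0, 2, 3}) = 1
G(9) = mex({1, 2, 3}) = 0
G(10) = mex({0, 2}) = 1
G(11) = mex({0, 1, 3}) = 2
G(12) = mex({0, 1, 2}) = 3
Observe that G(7)..G(12) = 0, 1, 0, 1, 2, 3 repeats G(0)..G(5) = 0, 1, 0, 1, 2, 3.
For k >= max(S) = 6, G(k) is determined by the previous 6 values G(k-6)..G(k-1); a window of 6 consecutive values has recurred shifted by 7, so by induction G(k + 7) = G(k) for all k >= 0: the sequence is periodic from the start with period 7.
One period: G(0..6) = 0, 1, 0, 1, 2, 3, 2.
21 mod 7 = 0, so G(21) = G(0) = 0.

0


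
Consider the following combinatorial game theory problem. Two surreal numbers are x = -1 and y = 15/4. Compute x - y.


x = -1, y = 15/4
Converting to common denominator: 4
x = -4/4, y = 15/4
x - y = -1 - 15/4 = -19/4

-19/4


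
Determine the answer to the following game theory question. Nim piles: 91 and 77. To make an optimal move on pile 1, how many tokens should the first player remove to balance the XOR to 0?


Piles: 91 and 77
Current XOR: 91 XOR 77 = 22 (non-zero, so this is an N-position).
To make the XOR zero, we need to find a move that balances the piles.
For pile 1 (size 91): target = 91 XOR 22 = 77
We reduce pile 1 from 91 to 77.
Tokens removed: 91 - 77 = 14
Verification: 77 XOR 77 = 0

14


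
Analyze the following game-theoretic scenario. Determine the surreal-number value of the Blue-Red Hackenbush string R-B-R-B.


Edges (from ground): R-B-R-B
By Berlekamp's sign-expansion rule, a Blue-Red Hackenbush stalk has the value of the surreal number whose sign sequence is the edge sequence with B -> + and R -> -.
Sign sequence: -+-+
Trace the sign expansion in the surreal number tree, starting from 0:
Edge 1: R (sign -) -> bounds (-inf, 0), value = -1
Edge 2: B (sign +) -> bounds (-1, 0), value = -1/2
Edge 3: R (sign -) -> bounds (-1, -1/2), value = -3/4
Edge 4: B (sign +) -> bounds (-3/4, -1/2), value = -5/8
Game value = -5/8

-5/8


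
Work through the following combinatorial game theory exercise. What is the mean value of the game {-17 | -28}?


Game = {-17 | -28}, a switch {a | b} with numbers a > b.
Its thermograph has left wall a - t and right wall b + t, which meet at t = (a - b)/2, where both equal (a + b)/2. So the mast (mean value) is at (a + b)/2.
Mean = (-17 + (-28))/2 = -45/2 = -45/2

-45/2


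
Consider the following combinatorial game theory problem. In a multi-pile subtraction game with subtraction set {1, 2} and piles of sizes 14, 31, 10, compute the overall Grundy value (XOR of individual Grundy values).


Subtraction set: {1, 2}
For this subtraction set, G(n) = n mod 3 (period = max + 1 = 3).
Pile 1 (size 14): G(14) = 14 mod 3 = 2
Pile 2 (size 31): G(31) = 31 mod 3 = 1
Pile 3 (size 10): G(10) = 10 mod 3 = 1
Total Grundy value = XOR of all: 2 XOR 1 XOR 1 = 2

2


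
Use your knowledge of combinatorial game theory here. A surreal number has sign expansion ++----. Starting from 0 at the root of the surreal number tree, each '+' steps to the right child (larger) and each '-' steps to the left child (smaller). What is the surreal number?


Sign expansion: ++----
Rule: track bounds (lo, hi), initially (-inf, +inf). On '+', the current value becomes lo and we move to the simplest number in (value, hi): value + 1 if hi = +inf, otherwise the midpoint (value + hi)/2. On '-', the current value becomes hi and we move to value - 1 if lo = -inf, otherwise the midpoint (lo + value)/2.
Start at 0.
Step 1: sign = +, move right. Bounds: (0, +inf). Value = 1
Step 2: sign = +, move right. Bounds: (1, +inf). Value = 2
Step 3: sign = -, move left. Bounds: (1, 2). Value = 3/2
Step 4: sign = -, move left. Bounds: (1, 3/2). Value = 5/4
Step 5: sign = -, move left. Bounds: (1, 5/4). Value = 9/8
Step 6: sign = -, move left. Bounds: (1, 9/8). Value = 17/16
The surreal number with sign expansion ++---- is 17/16.

17/16


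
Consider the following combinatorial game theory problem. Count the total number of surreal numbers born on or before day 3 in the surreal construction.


Day 0: {|} = 0 is born. Count = 1.
Day n: the number of surreal numbers born by day n is 2^(n+1) - 1.
By day 0: 2^1 - 1 = 1
By day 1: 2^2 - 1 = 3
By day 2: 2^3 - 1 = 7
By day 3: 2^4 - 1 = 15
By day 3: 15 surreal numbers.

15


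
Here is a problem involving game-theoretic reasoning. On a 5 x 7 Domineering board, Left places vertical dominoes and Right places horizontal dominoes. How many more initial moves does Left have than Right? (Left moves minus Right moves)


Board is 5 x 7 (rows x cols).
Left (vertical) placements: (rows-1) * cols = 4 * 7 = 28
Right (horizontal) placements: rows * (cols-1) = 5 * 6 = 30
Advantage = Left - Right = 28 - 30 = -2

-2


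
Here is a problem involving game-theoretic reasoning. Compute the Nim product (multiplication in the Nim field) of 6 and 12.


Nim multiplication is bilinear over XOR: (u XOR v) * w = (u*w) XOR (v*w).
So we split each operand into its bit components and XOR the pairwise Nim products.
6 = 2 + 4 (as XOR of powers of 2).
12 = 4 + 8 (as XOR of powers of 2).
Using the standard Nim-product table on single bits:
  2*2 = 3,   2*4 = 8,   2*8 = 12,
  4*4 = 6,   4*8 = 11,  8*8 = 13,
and  1*x = x (identity), k*l = l*k (commutative).
Pairwise Nim products:
  2 * 4 = 8
  2 * 8 = 12
  4 * 4 = 6
  4 * 8 = 11
XOR them: 8 XOR 12 XOR 6 XOR 11 = 9.
Result: 6 * 12 = 9 (in Nim).

9


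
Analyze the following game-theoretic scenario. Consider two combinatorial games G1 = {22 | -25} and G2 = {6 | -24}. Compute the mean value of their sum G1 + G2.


G1 = {22 | -25}, G2 = {6 | -24}
Each is a switch {a | b} with numbers a > b; its mean value is (a + b)/2, and mean value is additive over game sums: m(G1 + G2) = m(G1) + m(G2).
Mean of G1 = (22 + (-25))/2 = -3/2 = -3/2
Mean of G2 = (6 + (-24))/2 = -18/2 = -9
Mean of G1 + G2 = -3/2 + -9 = -21/2

-21/2


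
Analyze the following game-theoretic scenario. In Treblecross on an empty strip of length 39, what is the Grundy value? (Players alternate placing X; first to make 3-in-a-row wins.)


Treblecross: place X on empty cells; 3-in-a-row wins.
Playing within two cells of an existing X lets the opponent win at once, so sensible play treats the cells i-2..i+2 around each X as dead. The player left with no safe cell loses, so this is a normal-play take-away game on strips of safe cells.
Placing X at cell i (0-indexed) of a strip of k safe cells leaves independent strips of sizes max(0, i-2) and max(0, k-i-3). Hence G(k) = mex{ G(max(0,i-2)) XOR G(max(0,k-i-3)) : 0 <= i < k }, with G(0) = 0.
G(1): splits (0,0):0^0=0 -> mex({0}) = 1
G(2): splits (0,0):0^0=0 -> mex({0}) = 1
G(3): splits (0,0):0^0=0 -> mex({0}) = 1
G(4): splits (0,1):0^1=1 (0,0):0^0=0 -> mex({0, 1}) = 2
G(5): splits (0,2):0^1=1 (0,1):0^1=1 (0,0):0^0=0 -> mex({0, 1}) = 2
G(6) = mex({1}) = 0
G(7) = mex({0, 1, 2}) = 3
G(8) = mex({0, 1, 2}) = 3
G(9) = mex({0, 2}) = 1
G(10) = mex({0, 2, 3}) = 1
G(11) = mex({0, 3}) = 1
G(12) = mex({1, 3}) = 0
G(13) = mex({0, 1, 2, 3}) = 4
G(14) = mex({0, 1, 2}) = 3
G(15) = mex({0, 1, 2}) = 3
G(16) = mex({0, 1, 2, 4}) = 3
G(17) = mex({0, 1, 3, 4}) = 2
G(18) = mex({0, 1, 3, 4}) = 2
G(19) = mex({0, 1, 3, 5}) = 2
G(20) = mex({0, 1, 2, 3, 5}) = 4
G(21) = mex({0, 1, 2, 3, 5}) = 4
G(22) = mex({1, 2, 6}) = 0
G(23) = mex({0, 1, 2, 3, 4, 6}) = 5
G(24) = mex({0, 1, 2, 3, 4}) = 5
G(25) = mex({0, 1, 3, 4, 7}) = 2
G(26) = mex({0, 1, 3, 4, 5, 7}) = 2
G(27) = mex({0, 1, 3, 5}) = 2
G(28) = mex({0, 1, 2, 5}) = 3
G(29) = mex({0, 1, 2, 4, 5, 6}) = 3
G(30) = mex({1, 2, 4, 6}) = 0
G(31) = mex({0, 1, 2, 3, 4, 6}) = 5
G(32) = mex({1, 2, 3, 4, 7}) = 0
G(33) = mex({0, 3, 7}) = 1
G(34) = mex({0, 2, 3, 5, 7}) = 1
G(35) = mex({0, 2, 3, 5, 6}) = 1
G(36) = mex({0, 1, 2, 5, 6}) = 3
G(37) = mex({0, 1, 2, 4, 5, 6}) = 3
G(38) = mex({0, 1, 2, 4}) = 3
G(39) = mex({0, 1, 2, 3, 4, 7}) = 5
Therefore G(39) = 5.

5


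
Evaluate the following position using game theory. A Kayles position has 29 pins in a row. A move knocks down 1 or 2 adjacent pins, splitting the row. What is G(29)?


Kayles: a move removes 1 or 2 adjacent pins from a contiguous row.
Removing pins from a row of k leaves two independent rows (a, b) with a + b = k - 1 (one pin) or a + b = k - 2 (two pins); an end removal gives a = 0.
By Sprague-Grundy, G(k) = mex{ G(a) XOR G(b) } over all these splits. G(0) = 0.
G(1): splits (0,0):0^0=0 -> mex({0}) = 1
G(2): splits (0,1):0^1=1 (0,0):0^0=0 -> mex({0, 1}) = 2
G(3): splits (0,2):0^2=2 (1,1):1^1=0 (0,1):0^1=1 -> mex({0, 1, 2}) = 3
G(4): splits (0,3):0^3=3 (1,2):1^2=3 (0,2):0^2=2 (1,1):1^1=0 -> mex({0, 2, 3}) = 1
G(5): splits (0,4):0^1=1 (1,3):1^3=2 (2,2):2^2=0 (0,3):0^3=3 (1,2):1^2=3 -> mex({0, 1, 2, 3}) = 4
G(6) = mex({0, 1, 2, 4}) = 3
G(7) = mex({0, 1, 3, 4, 5}) = 2
G(8) = mex({0, 2, 3, 5, 6}) = 1
G(9) = mex({0, 1, 2, 3, 6, 7}) = 4
G(10) = mex({0, 1, 3, 4, 5, 7}) = 2
G(11) = mex({0, 1, 2, 3, 4, 5}) = 6
G(12) = mex({0, 1, 2, 3, 5, 6, 7}) = 4
G(13) = mex({0, 2, 3, 4, 6, 7}) = 1
G(14) = mex({0, 1, 4, 5, 6, 7}) = 2
G(15) = mex({0, 1, 2, 3, 4, 5, 6}) = 7
G(16) = mex({0, 2, 3, 5, 6, 7}) = 1
G(17) = mex({0, 1, 2, 3, 5, 6, 7}) = 4
G(18) = mex({0, 1, 2, 4, 5, 6}) = 3
G(19) = mex({0, 1, 3, 4, 5, 7}) = 2
G(20) = mex({0, 2, 3, 4, 5, 6, 7}) = 1
G(21) = mex({0, 1, 2, 3, 5, 6, 7}) = 4
G(22) = mex({0, 1, 2, 3, 4, 5, 7}) = 6
G(23) = mex({0, 1, 2, 3, 4, 5, 6}) = 7
G(24) = mex({0, 1, 2, 3, 5, 6, 7}) = 4
G(25) = mex({0, 2, 3, 4, 6, 7}) = 1
G(26) = mex({0, 1, 3, 4, 5, 6, 7}) = 2
G(27) = mex({0, 1, 2, 3, 4, 5, 6, 7}) = 8
G(28) = mex({0, 1, 2, 3, 4, 6, 7, 8}) = 5
G(29) = mex({0, 1, 2, 3, 5, 6, 7, 8, 9}) = 4
Therefore G(29) = 4.

4


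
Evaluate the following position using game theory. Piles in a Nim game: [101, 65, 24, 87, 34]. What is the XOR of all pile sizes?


We need the XOR (exclusive or) of all pile sizes.
After XOR-ing pile 1 (size 101): 0 XOR 101 = 101
After XOR-ing pile 2 (size 65): 101 XOR 65 = 36
After XOR-ing pile 3 (size 24): 36 XOR 24 = 60
After XOR-ing pile 4 (size 87): 60 XOR 87 = 107
After XOR-ing pile 5 (size 34): 107 XOR 34 = 73
The Nim-value of this position is 73.

73
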